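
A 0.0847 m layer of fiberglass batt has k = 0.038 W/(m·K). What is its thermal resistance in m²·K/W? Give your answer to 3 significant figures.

2.23 m²·K/W

R = L/k = 0.0847/0.038 = 2.229 m²·K/W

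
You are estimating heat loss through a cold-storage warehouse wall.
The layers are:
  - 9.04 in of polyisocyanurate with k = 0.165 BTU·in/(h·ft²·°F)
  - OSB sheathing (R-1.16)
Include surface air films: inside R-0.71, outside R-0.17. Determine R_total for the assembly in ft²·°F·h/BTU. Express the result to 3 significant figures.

56.8 ft²·°F·h/BTU

9.04/0.165 = 54.79
R_total = 0.71 + 54.79 + 1.16 + 0.17 = 56.83 ft²·°F·h/BTU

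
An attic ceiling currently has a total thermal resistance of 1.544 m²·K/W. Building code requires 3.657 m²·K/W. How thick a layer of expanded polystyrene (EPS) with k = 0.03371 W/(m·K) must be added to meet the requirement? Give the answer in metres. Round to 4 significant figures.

ΔR = 3.657 − 1.544 = 2.113 m²·K/W
L = ΔR × k = 2.113 × 0.03371 = 0.071229 m

0.07123 m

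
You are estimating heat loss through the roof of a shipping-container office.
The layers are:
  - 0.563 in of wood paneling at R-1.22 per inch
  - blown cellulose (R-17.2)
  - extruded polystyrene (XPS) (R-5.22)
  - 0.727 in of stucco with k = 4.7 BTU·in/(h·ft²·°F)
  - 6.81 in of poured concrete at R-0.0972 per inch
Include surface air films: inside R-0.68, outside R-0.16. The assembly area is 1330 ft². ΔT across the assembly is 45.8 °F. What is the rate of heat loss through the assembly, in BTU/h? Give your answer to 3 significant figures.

2460 BTU/h

0.563 × 1.22 = 0.6869
0.727/4.7 = 0.1547
6.81 × 0.0972 = 0.6619
R_total = 0.68 + 0.6869 + 17.2 + 5.22 + 0.1547 + 0.6619 + 0.16 = 24.76 ft²·°F·h/BTU
Q = A·ΔT/R = 1330 × 45.8 / 24.76 = 2460 BTU/h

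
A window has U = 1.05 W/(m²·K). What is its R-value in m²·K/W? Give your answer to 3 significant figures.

0.952 m²·K/W

R = 1/U = 1/1.05 = 0.9524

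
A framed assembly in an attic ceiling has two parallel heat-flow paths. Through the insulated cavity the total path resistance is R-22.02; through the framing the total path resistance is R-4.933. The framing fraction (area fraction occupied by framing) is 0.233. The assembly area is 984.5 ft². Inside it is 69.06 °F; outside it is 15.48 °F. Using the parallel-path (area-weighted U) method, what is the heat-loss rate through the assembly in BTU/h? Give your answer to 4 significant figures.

4329 BTU/h

U_eff = 0.767/22.02 + 0.233/4.933 = 0.034832 + 0.047233 = 0.082065
R_eff = 1/U_eff = 12.185 ft²·°F·h/BTU
Q = 984.5 × (69.06 − 15.48) / 12.185 = 4328.9 BTU/h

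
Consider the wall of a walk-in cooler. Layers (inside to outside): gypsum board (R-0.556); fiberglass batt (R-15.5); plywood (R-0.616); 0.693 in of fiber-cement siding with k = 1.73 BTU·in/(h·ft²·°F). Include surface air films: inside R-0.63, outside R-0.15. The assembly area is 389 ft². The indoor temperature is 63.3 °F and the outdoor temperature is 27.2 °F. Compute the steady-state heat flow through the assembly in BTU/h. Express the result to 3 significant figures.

787 BTU/h

0.693/1.73 = 0.4006
R_total = 0.63 + 0.556 + 15.5 + 0.616 + 0.4006 + 0.15 = 17.85 ft²·°F·h/BTU
Q = A·ΔT/R = 389 × (63.3 − 27.2) / 17.85 = 786.6 BTU/h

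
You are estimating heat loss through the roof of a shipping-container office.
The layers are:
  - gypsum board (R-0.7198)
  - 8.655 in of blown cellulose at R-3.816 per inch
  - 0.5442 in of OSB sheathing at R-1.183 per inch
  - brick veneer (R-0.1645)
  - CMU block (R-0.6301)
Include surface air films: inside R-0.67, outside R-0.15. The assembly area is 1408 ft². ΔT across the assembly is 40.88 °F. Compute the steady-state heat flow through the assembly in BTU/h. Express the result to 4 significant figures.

1599 BTU/h

8.655 × 3.816 = 33.027
0.5442 × 1.183 = 0.64379
R_total = 0.67 + 0.7198 + 33.027 + 0.64379 + 0.1645 + 0.6301 + 0.15 = 36.006 ft²·°F·h/BTU
Q = A·ΔT/R = 1408 × 40.88 / 36.006 = 1598.6 BTU/h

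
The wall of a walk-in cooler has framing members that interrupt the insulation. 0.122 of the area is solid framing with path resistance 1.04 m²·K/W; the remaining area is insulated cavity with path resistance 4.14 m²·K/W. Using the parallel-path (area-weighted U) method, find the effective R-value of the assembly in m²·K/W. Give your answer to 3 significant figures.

U_eff = 0.878/4.14 + 0.122/1.04 = 0.2121 + 0.1173 = 0.3294
R_eff = 1/U_eff = 3.036 m²·K/W

3.04 m²·K/W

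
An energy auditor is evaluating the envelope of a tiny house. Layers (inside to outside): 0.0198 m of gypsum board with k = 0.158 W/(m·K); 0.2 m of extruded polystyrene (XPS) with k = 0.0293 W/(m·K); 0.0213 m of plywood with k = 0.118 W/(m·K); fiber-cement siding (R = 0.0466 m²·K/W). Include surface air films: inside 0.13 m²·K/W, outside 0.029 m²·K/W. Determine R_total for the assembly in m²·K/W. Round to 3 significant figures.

0.0198/0.158 = 0.1253
0.2/0.0293 = 6.826
0.0213/0.118 = 0.1805
R_total = 0.13 + 0.1253 + 6.826 + 0.1805 + 0.0466 + 0.029 = 7.337 m²·K/W

7.34 m²·K/W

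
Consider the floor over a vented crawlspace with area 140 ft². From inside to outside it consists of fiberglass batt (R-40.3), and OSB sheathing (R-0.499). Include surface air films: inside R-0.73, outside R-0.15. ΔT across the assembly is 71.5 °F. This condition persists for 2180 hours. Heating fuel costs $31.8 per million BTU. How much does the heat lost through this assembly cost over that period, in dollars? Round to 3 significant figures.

16.6 dollars

R_total = 0.73 + 40.3 + 0.499 + 0.15 = 41.68 ft²·°F·h/BTU
Q = 140 × 71.5 / 41.68 = 240.2 BTU/h
E = 240.2 × 2180 = 523600 BTU
Cost = 523600/10⁶ × 31.8 = $16.65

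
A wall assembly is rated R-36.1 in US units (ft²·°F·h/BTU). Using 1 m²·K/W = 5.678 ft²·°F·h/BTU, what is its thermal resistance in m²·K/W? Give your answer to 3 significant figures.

6.36 m²·K/W

R_SI = 36.1/5.678 = 6.358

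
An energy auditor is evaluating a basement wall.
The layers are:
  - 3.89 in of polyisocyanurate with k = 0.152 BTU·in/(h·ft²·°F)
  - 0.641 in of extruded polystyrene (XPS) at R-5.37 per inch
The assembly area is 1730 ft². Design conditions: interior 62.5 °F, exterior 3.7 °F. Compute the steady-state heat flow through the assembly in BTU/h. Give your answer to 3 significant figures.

3500 BTU/h

3.89/0.152 = 25.59
0.641 × 5.37 = 3.442
R_total = 25.59 + 3.442 = 29.03 ft²·°F·h/BTU
Q = A·ΔT/R = 1730 × (62.5 − 3.7) / 29.03 = 3504 BTU/h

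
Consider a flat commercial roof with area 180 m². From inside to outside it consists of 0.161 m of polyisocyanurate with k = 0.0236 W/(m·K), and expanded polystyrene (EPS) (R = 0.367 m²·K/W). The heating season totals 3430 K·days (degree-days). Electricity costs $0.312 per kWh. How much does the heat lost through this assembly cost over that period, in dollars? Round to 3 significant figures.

643 dollars

0.161/0.0236 = 6.822
R_total = 6.822 + 0.367 = 7.189 m²·K/W
E = A × HDD × 24 / R / 1000 = 180 × 3430 × 24 / 7.189 / 1000 = 2061 kWh
Cost = 2061 × 0.312 = $643.1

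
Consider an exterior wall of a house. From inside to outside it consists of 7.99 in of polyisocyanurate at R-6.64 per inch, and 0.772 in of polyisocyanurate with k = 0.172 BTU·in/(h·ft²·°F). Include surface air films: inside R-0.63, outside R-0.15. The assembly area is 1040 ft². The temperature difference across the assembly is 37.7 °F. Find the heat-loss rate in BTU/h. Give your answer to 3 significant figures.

7.99 × 6.64 = 53.05
0.772/0.172 = 4.488
R_total = 0.63 + 53.05 + 4.488 + 0.15 = 58.32 ft²·°F·h/BTU
Q = A·ΔT/R = 1040 × 37.7 / 58.32 = 672.3 BTU/h

672 BTU/h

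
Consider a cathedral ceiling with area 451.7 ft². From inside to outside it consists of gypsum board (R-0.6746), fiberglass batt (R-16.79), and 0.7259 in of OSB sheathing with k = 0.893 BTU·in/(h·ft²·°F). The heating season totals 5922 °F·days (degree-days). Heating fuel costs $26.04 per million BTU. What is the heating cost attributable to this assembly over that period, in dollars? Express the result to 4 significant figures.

91.46 dollars

0.7259/0.893 = 0.81288
R_total = 0.6746 + 16.79 + 0.81288 = 18.277 ft²·°F·h/BTU
E = A × HDD × 24 / R = 451.7 × 5922 × 24 / 18.277 = 3512500 BTU
Cost = 3512500/10⁶ × 26.04 = $91.465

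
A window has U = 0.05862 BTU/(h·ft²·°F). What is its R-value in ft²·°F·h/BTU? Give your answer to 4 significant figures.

R = 1/U = 1/0.05862 = 17.059

17.06 ft²·°F·h/BTU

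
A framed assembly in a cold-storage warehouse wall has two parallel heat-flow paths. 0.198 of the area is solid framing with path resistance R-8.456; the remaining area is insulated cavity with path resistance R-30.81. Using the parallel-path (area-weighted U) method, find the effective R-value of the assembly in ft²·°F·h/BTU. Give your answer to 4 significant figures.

20.22 ft²·°F·h/BTU

U_eff = 0.802/30.81 + 0.198/8.456 = 0.026031 + 0.023415 = 0.049446
R_eff = 1/U_eff = 20.224 ft²·°F·h/BTU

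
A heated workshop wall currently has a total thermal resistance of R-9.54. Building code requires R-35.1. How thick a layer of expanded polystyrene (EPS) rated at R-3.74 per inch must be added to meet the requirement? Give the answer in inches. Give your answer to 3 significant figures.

ΔR = 35.1 − 9.54 = 25.56 ft²·°F·h/BTU
L = ΔR / (R/in) = 25.56/3.74 = 6.834 in

6.83 in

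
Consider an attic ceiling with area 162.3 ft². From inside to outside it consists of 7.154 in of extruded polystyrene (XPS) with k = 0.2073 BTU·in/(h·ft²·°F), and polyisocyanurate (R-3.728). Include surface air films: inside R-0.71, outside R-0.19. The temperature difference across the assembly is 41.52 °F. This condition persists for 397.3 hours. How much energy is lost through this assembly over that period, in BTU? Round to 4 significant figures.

7.154/0.2073 = 34.51
R_total = 0.71 + 34.51 + 3.728 + 0.19 = 39.138 ft²·°F·h/BTU
Q = 162.3 × 41.52 / 39.138 = 172.18 BTU/h
E = 172.18 × 397.3 = 68406 BTU

68410 BTU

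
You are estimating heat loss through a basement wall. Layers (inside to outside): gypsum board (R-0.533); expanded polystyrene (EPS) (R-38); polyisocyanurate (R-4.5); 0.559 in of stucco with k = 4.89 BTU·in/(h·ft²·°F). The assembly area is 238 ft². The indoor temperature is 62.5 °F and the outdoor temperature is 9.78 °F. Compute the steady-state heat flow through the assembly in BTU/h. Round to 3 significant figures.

291 BTU/h

0.559/4.89 = 0.1143
R_total = 0.533 + 38 + 4.5 + 0.1143 = 43.15 ft²·°F·h/BTU
Q = A·ΔT/R = 238 × (62.5 − 9.78) / 43.15 = 290.8 BTU/h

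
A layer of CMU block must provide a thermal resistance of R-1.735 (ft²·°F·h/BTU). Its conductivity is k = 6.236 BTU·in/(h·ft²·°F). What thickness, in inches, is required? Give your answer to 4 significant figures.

L = R × k = 1.735 × 6.236 = 10.819 in

10.82 in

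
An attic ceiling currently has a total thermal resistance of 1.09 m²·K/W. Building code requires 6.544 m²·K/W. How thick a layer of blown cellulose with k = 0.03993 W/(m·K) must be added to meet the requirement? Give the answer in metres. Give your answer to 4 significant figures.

ΔR = 6.544 − 1.09 = 5.454 m²·K/W
L = ΔR × k = 5.454 × 0.03993 = 0.21778 m

0.2178 m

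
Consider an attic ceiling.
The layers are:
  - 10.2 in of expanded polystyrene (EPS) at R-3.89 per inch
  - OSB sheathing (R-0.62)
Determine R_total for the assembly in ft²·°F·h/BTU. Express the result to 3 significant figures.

10.2 × 3.89 = 39.68
R_total = 39.68 + 0.62 = 40.3 ft²·°F·h/BTU

40.3 ft²·°F·h/BTU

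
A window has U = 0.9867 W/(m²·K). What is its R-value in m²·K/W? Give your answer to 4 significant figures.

R = 1/U = 1/0.9867 = 1.0135

1.013 m²·K/W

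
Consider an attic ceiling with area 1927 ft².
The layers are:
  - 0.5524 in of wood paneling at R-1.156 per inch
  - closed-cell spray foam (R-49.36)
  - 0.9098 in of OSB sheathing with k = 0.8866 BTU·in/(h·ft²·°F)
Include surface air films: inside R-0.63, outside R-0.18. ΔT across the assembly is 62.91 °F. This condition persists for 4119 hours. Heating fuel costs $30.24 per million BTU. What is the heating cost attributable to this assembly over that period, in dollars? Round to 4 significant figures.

0.5524 × 1.156 = 0.63857
0.9098/0.8866 = 1.0262
R_total = 0.63 + 0.63857 + 49.36 + 1.0262 + 0.18 = 51.835 ft²·°F·h/BTU
Q = 1927 × 62.91 / 51.835 = 2338.7 BTU/h
E = 2338.7 × 4119 = 9633200 BTU
Cost = 9633200/10⁶ × 30.24 = $291.31

291.3 dollars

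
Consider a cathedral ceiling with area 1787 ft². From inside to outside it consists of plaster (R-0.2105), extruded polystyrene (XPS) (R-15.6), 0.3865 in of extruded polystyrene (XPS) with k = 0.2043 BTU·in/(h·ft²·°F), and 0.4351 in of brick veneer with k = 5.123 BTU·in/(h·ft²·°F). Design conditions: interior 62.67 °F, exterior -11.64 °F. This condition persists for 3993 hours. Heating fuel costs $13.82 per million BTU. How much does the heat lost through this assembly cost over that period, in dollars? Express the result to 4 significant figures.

412.0 dollars

0.3865/0.2043 = 1.8918
0.4351/5.123 = 0.084931
R_total = 0.2105 + 15.6 + 1.8918 + 0.084931 = 17.787 ft²·°F·h/BTU
Q = 1787 × (62.67 − (-11.64)) / 17.787 = 7465.6 BTU/h
E = 7465.6 × 3993 = 29810000 BTU
Cost = 29810000/10⁶ × 13.82 = $411.97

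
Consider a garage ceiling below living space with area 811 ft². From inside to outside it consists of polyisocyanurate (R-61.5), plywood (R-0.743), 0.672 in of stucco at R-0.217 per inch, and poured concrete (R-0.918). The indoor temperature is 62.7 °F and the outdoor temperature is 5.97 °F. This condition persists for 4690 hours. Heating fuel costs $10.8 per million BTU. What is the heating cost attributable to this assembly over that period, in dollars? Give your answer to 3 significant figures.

0.672 × 0.217 = 0.1458
R_total = 61.5 + 0.743 + 0.1458 + 0.918 = 63.31 ft²·°F·h/BTU
Q = 811 × (62.7 − 5.97) / 63.31 = 726.7 BTU/h
E = 726.7 × 4690 = 3408000 BTU
Cost = 3408000/10⁶ × 10.8 = $36.81

36.8 dollars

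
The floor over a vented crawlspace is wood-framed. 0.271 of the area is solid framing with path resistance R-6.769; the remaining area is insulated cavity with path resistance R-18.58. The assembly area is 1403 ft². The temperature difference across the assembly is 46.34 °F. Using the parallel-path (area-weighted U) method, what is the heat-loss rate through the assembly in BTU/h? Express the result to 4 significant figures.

U_eff = 0.729/18.58 + 0.271/6.769 = 0.039236 + 0.040035 = 0.079271
R_eff = 1/U_eff = 12.615 ft²·°F·h/BTU
Q = 1403 × 46.34 / 12.615 = 5153.8 BTU/h

5154 BTU/h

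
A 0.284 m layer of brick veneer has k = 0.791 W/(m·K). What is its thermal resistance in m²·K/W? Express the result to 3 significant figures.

0.359 m²·K/W

R = L/k = 0.284/0.791 = 0.359 m²·K/W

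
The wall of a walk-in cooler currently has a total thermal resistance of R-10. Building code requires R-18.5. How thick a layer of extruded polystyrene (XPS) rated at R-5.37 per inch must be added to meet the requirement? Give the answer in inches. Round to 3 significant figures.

ΔR = 18.5 − 10 = 8.5 ft²·°F·h/BTU
L = ΔR / (R/in) = 8.5/5.37 = 1.583 in

1.58 in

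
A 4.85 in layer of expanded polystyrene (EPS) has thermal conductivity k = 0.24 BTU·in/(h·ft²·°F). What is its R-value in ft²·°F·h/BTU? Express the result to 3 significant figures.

20.2 ft²·°F·h/BTU

R = L/k = 4.85/0.24 = 20.21 ft²·°F·h/BTU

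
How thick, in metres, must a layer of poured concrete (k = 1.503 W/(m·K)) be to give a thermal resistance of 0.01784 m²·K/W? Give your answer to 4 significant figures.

L = R·k = 0.01784 × 1.503 = 0.026814 m

0.02681 m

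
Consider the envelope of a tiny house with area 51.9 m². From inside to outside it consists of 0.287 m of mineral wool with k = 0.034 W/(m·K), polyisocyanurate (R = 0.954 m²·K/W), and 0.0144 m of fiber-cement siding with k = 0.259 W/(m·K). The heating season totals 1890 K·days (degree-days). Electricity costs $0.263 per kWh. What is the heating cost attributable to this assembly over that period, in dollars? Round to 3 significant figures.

65.5 dollars

0.287/0.034 = 8.441
0.0144/0.259 = 0.0556
R_total = 8.441 + 0.954 + 0.0556 = 9.451 m²·K/W
E = A × HDD × 24 / R / 1000 = 51.9 × 1890 × 24 / 9.451 / 1000 = 249.1 kWh
Cost = 249.1 × 0.263 = $65.51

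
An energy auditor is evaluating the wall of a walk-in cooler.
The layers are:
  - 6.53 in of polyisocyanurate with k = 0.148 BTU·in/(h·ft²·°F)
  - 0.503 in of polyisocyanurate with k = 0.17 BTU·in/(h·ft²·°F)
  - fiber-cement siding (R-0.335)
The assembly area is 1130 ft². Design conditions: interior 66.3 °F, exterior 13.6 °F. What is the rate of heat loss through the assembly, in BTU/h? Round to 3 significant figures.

6.53/0.148 = 44.12
0.503/0.17 = 2.959
R_total = 44.12 + 2.959 + 0.335 = 47.42 ft²·°F·h/BTU
Q = A·ΔT/R = 1130 × (66.3 − 13.6) / 47.42 = 1256 BTU/h

1260 BTU/h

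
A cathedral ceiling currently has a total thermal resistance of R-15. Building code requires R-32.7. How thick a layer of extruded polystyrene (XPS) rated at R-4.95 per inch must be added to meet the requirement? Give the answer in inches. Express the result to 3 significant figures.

ΔR = 32.7 − 15 = 17.7 ft²·°F·h/BTU
L = ΔR / (R/in) = 17.7/4.95 = 3.576 in

3.58 in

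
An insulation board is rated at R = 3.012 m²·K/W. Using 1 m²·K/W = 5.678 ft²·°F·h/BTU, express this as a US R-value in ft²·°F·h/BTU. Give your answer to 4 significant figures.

17.10 ft²·°F·h/BTU

R_US = 3.012 × 5.678 = 17.102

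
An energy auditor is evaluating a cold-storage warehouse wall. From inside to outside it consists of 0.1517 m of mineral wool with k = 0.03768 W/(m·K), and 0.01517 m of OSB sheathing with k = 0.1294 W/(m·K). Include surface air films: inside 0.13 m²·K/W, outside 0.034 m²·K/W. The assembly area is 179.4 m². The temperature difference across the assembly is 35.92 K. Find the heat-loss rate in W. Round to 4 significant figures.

1496 W

0.1517/0.03768 = 4.026
0.01517/0.1294 = 0.11723
R_total = 0.13 + 4.026 + 0.11723 + 0.034 = 4.3072 m²·K/W
Q = A·ΔT/R = 179.4 × 35.92 / 4.3072 = 1496.1 W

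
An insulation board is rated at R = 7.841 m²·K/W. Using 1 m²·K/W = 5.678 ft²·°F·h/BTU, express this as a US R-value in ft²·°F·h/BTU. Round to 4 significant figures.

R_US = 7.841 × 5.678 = 44.521

44.52 ft²·°F·h/BTU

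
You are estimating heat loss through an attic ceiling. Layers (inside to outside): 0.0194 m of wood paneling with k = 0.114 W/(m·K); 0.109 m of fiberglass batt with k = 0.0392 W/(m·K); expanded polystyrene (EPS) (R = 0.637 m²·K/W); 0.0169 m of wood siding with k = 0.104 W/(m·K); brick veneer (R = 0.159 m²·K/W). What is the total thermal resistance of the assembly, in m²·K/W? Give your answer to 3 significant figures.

3.91 m²·K/W

0.0194/0.114 = 0.1702
0.109/0.0392 = 2.781
0.0169/0.104 = 0.1625
R_total = 0.1702 + 2.781 + 0.637 + 0.1625 + 0.159 = 3.909 m²·K/W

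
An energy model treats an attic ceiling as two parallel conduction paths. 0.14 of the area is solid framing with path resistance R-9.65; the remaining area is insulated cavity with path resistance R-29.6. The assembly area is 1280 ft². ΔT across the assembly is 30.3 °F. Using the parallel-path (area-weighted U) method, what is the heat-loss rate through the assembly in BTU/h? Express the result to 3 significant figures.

1690 BTU/h

U_eff = 0.86/29.6 + 0.14/9.65 = 0.02905 + 0.01451 = 0.04356
R_eff = 1/U_eff = 22.96 ft²·°F·h/BTU
Q = 1280 × 30.3 / 22.96 = 1690 BTU/h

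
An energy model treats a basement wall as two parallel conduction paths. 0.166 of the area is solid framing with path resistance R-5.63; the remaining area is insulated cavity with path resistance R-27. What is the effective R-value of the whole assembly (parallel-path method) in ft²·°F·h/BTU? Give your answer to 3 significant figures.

16.6 ft²·°F·h/BTU

U_eff = 0.834/27 + 0.166/5.63 = 0.03089 + 0.02948 = 0.06037
R_eff = 1/U_eff = 16.56 ft²·°F·h/BTU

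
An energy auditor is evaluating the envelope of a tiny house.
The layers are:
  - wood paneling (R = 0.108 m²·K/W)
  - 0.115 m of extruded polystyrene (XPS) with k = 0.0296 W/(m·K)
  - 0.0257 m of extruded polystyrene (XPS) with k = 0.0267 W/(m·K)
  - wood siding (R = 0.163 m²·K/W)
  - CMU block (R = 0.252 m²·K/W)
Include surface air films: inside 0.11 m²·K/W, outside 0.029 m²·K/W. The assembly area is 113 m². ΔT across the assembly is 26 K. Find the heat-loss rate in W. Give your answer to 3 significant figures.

0.115/0.0296 = 3.885
0.0257/0.0267 = 0.9625
R_total = 0.11 + 0.108 + 3.885 + 0.9625 + 0.163 + 0.252 + 0.029 = 5.51 m²·K/W
Q = A·ΔT/R = 113 × 26 / 5.51 = 533.2 W

533 W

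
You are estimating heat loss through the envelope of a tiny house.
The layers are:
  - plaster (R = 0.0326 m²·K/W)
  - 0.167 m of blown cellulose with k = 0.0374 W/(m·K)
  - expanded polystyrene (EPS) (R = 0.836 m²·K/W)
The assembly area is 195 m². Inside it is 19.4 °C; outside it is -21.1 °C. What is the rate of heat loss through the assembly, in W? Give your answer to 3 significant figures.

1480 W

0.167/0.0374 = 4.465
R_total = 0.0326 + 4.465 + 0.836 = 5.334 m²·K/W
Q = A·ΔT/R = 195 × (19.4 − (-21.1)) / 5.334 = 1481 W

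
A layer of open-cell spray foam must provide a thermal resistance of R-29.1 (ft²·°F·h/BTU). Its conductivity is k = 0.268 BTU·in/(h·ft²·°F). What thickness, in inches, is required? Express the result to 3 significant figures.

7.80 in

L = R × k = 29.1 × 0.268 = 7.799 in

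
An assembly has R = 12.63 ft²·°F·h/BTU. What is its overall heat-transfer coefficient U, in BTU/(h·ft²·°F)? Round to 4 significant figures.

0.07918 BTU/(h·ft²·°F)

U = 1/R = 1/12.63 = 0.079177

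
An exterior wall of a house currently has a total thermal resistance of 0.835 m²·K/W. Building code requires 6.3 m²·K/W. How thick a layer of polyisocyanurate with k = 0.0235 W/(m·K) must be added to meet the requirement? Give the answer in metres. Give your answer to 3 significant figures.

ΔR = 6.3 − 0.835 = 5.465 m²·K/W
L = ΔR × k = 5.465 × 0.0235 = 0.1284 m

0.128 m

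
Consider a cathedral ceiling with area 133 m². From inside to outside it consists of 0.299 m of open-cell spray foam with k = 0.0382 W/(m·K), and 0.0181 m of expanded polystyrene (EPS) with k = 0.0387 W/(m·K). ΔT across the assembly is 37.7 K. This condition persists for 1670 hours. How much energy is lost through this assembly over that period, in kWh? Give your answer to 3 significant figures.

0.299/0.0382 = 7.827
0.0181/0.0387 = 0.4677
R_total = 7.827 + 0.4677 = 8.295 m²·K/W
Q = 133 × 37.7 / 8.295 = 604.5 W
E = 604.5 W × 1670 h / 1000 = 1009 kWh

1010 kWh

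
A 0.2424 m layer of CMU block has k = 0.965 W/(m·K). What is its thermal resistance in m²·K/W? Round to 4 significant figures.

R = L/k = 0.2424/0.965 = 0.25119 m²·K/W

0.2512 m²·K/W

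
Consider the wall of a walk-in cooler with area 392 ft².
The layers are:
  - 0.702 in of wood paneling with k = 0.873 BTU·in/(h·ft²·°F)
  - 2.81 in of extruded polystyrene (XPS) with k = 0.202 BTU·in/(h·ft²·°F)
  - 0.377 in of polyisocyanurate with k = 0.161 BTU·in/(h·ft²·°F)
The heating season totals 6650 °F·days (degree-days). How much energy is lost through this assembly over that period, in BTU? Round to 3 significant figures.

3670000 BTU

0.702/0.873 = 0.8041
2.81/0.202 = 13.91
0.377/0.161 = 2.342
R_total = 0.8041 + 13.91 + 2.342 = 17.06 ft²·°F·h/BTU
E = A × HDD × 24 / R = 392 × 6650 × 24 / 17.06 = 3668000 BTU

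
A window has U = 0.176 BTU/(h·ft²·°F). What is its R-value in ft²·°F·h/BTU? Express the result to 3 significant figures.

R = 1/U = 1/0.176 = 5.682

5.68 ft²·°F·h/BTU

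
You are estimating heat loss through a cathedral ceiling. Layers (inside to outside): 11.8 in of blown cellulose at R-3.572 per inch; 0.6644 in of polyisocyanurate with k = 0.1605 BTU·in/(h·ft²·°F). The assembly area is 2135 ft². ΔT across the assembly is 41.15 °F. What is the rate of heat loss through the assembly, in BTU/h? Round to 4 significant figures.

11.8 × 3.572 = 42.15
0.6644/0.1605 = 4.1396
R_total = 42.15 + 4.1396 = 46.289 ft²·°F·h/BTU
Q = A·ΔT/R = 2135 × 41.15 / 46.289 = 1898 BTU/h

1898 BTU/h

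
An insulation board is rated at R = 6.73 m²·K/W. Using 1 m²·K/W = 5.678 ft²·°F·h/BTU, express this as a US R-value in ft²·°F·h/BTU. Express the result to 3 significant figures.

R_US = 6.73 × 5.678 = 38.21

38.2 ft²·°F·h/BTU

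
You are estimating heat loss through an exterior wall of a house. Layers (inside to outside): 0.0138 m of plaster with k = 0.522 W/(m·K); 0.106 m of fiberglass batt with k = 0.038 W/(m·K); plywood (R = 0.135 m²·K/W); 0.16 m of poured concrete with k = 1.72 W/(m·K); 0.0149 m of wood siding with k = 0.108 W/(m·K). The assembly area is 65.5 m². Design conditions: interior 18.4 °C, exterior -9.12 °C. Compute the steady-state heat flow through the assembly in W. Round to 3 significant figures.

567 W

0.0138/0.522 = 0.02644
0.106/0.038 = 2.789
0.16/1.72 = 0.09302
0.0149/0.108 = 0.138
R_total = 0.02644 + 2.789 + 0.135 + 0.09302 + 0.138 = 3.182 m²·K/W
Q = A·ΔT/R = 65.5 × (18.4 − (-9.12)) / 3.182 = 566.5 W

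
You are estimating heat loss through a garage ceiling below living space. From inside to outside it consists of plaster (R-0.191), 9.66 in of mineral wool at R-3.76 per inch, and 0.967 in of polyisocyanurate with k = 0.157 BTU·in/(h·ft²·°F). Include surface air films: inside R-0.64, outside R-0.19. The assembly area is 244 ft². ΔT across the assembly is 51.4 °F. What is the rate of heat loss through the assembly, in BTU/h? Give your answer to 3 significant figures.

288 BTU/h

9.66 × 3.76 = 36.32
0.967/0.157 = 6.159
R_total = 0.64 + 0.191 + 36.32 + 6.159 + 0.19 = 43.5 ft²·°F·h/BTU
Q = A·ΔT/R = 244 × 51.4 / 43.5 = 288.3 BTU/h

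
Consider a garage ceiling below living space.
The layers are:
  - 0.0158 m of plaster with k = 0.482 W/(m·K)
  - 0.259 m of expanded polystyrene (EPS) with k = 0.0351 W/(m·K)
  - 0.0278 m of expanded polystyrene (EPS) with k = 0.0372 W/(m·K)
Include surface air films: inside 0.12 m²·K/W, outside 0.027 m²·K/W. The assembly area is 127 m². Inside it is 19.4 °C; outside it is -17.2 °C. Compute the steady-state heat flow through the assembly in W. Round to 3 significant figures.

0.0158/0.482 = 0.03278
0.259/0.0351 = 7.379
0.0278/0.0372 = 0.7473
R_total = 0.12 + 0.03278 + 7.379 + 0.7473 + 0.027 = 8.306 m²·K/W
Q = A·ΔT/R = 127 × (19.4 − (-17.2)) / 8.306 = 559.6 W

560 W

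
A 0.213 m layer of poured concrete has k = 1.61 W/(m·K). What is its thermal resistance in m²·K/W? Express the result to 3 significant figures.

R = L/k = 0.213/1.61 = 0.1323 m²·K/W

0.132 m²·K/W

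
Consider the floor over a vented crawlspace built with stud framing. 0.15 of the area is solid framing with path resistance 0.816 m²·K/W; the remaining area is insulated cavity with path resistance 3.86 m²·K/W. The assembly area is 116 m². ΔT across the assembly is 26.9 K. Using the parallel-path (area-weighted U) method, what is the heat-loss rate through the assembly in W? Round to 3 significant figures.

U_eff = 0.85/3.86 + 0.15/0.816 = 0.2202 + 0.1838 = 0.404
R_eff = 1/U_eff = 2.475 m²·K/W
Q = 116 × 26.9 / 2.475 = 1261 W

1260 W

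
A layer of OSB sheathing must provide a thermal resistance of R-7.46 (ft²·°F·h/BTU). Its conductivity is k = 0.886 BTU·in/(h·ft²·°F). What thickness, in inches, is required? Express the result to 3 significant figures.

6.61 in

L = R × k = 7.46 × 0.886 = 6.61 in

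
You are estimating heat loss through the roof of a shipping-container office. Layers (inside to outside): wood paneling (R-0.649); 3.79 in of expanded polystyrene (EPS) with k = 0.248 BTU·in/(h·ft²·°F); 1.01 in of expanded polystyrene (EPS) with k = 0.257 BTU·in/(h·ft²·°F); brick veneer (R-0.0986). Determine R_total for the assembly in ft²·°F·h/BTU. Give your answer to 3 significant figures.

3.79/0.248 = 15.28
1.01/0.257 = 3.93
R_total = 0.649 + 15.28 + 3.93 + 0.0986 = 19.96 ft²·°F·h/BTU

20.0 ft²·°F·h/BTU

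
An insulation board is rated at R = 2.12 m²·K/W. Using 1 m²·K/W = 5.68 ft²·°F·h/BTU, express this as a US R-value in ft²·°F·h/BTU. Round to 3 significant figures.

12.0 ft²·°F·h/BTU

R_US = 2.12 × 5.68 = 12.04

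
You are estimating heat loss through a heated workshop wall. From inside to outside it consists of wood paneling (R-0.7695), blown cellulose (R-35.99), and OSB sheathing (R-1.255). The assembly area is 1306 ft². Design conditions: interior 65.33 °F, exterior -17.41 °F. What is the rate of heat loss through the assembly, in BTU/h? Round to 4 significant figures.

R_total = 0.7695 + 35.99 + 1.255 = 38.015 ft²·°F·h/BTU
Q = A·ΔT/R = 1306 × (65.33 − (-17.41)) / 38.015 = 2842.6 BTU/h

2843 BTU/h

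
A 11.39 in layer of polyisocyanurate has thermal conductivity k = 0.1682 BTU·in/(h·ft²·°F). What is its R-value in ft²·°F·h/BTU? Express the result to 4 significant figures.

67.72 ft²·°F·h/BTU

R = L/k = 11.39/0.1682 = 67.717 ft²·°F·h/BTU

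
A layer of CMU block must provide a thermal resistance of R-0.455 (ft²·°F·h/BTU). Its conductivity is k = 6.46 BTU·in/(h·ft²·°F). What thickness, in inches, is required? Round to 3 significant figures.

2.94 in

L = R × k = 0.455 × 6.46 = 2.939 in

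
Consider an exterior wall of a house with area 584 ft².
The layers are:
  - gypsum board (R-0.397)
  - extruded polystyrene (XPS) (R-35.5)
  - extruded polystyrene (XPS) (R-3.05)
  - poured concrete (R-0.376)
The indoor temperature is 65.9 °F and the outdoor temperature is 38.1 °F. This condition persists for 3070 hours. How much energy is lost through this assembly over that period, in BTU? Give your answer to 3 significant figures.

R_total = 0.397 + 35.5 + 3.05 + 0.376 = 39.32 ft²·°F·h/BTU
Q = 584 × (65.9 − 38.1) / 39.32 = 412.9 BTU/h
E = 412.9 × 3070 = 1268000 BTU

1270000 BTU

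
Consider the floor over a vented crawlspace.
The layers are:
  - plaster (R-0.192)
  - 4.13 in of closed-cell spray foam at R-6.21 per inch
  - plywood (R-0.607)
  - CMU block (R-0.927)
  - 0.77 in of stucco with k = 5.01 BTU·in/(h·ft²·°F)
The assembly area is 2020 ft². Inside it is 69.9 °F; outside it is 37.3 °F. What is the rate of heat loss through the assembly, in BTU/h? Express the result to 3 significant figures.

2390 BTU/h

4.13 × 6.21 = 25.65
0.77/5.01 = 0.1537
R_total = 0.192 + 25.65 + 0.607 + 0.927 + 0.1537 = 27.53 ft²·°F·h/BTU
Q = A·ΔT/R = 2020 × (69.9 − 37.3) / 27.53 = 2392 BTU/h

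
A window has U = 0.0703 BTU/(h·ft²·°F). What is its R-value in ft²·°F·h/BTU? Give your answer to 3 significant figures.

14.2 ft²·°F·h/BTU

R = 1/U = 1/0.0703 = 14.22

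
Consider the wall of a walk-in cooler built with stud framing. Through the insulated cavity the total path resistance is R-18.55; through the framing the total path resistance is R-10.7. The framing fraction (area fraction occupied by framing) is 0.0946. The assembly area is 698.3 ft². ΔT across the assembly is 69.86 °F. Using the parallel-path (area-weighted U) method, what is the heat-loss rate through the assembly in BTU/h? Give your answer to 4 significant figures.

2812 BTU/h

U_eff = 0.9054/18.55 + 0.0946/10.7 = 0.048809 + 0.0088411 = 0.05765
R_eff = 1/U_eff = 17.346 ft²·°F·h/BTU
Q = 698.3 × 69.86 / 17.346 = 2812.3 BTU/h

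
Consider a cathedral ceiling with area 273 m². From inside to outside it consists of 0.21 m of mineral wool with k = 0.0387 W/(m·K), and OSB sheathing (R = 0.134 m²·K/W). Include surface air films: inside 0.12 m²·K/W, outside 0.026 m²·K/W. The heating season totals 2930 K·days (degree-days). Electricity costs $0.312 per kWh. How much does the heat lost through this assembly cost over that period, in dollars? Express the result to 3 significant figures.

0.21/0.0387 = 5.426
R_total = 0.12 + 5.426 + 0.134 + 0.026 = 5.706 m²·K/W
E = A × HDD × 24 / R / 1000 = 273 × 2930 × 24 / 5.706 / 1000 = 3364 kWh
Cost = 3364 × 0.312 = $1050

1050 dollars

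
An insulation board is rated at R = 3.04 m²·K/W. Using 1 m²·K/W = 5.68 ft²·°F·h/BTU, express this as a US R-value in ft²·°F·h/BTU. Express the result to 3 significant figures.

R_US = 3.04 × 5.68 = 17.27

17.3 ft²·°F·h/BTU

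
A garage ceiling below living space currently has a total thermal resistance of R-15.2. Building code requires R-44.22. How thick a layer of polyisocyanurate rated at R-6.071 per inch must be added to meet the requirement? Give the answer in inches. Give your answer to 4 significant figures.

ΔR = 44.22 − 15.2 = 29.02 ft²·°F·h/BTU
L = ΔR / (R/in) = 29.02/6.071 = 4.7801 in

4.780 in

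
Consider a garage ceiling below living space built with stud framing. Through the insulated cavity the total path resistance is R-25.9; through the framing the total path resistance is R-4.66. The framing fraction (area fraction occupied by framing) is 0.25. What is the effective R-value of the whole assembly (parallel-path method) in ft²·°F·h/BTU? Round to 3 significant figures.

U_eff = 0.75/25.9 + 0.25/4.66 = 0.02896 + 0.05365 = 0.08261
R_eff = 1/U_eff = 12.11 ft²·°F·h/BTU

12.1 ft²·°F·h/BTU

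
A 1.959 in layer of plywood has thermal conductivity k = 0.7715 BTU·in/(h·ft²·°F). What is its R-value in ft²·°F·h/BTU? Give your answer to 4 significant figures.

R = L/k = 1.959/0.7715 = 2.5392 ft²·°F·h/BTU

2.539 ft²·°F·h/BTU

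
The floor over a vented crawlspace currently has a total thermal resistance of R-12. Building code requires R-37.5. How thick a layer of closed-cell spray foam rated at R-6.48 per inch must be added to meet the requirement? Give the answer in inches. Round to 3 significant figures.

3.94 in

ΔR = 37.5 − 12 = 25.5 ft²·°F·h/BTU
L = ΔR / (R/in) = 25.5/6.48 = 3.935 in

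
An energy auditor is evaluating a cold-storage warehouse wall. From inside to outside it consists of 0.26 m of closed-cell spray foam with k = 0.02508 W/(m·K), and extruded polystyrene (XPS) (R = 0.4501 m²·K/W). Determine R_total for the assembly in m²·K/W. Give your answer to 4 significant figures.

10.82 m²·K/W

0.26/0.02508 = 10.367
R_total = 10.367 + 0.4501 = 10.817 m²·K/W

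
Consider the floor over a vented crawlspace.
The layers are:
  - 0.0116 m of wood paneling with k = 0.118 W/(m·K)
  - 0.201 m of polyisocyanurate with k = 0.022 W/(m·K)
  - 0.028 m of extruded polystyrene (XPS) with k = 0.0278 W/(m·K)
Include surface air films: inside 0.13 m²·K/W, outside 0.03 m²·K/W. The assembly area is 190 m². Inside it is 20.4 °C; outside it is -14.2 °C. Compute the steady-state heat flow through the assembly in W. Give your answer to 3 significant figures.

632 W

0.0116/0.118 = 0.09831
0.201/0.022 = 9.136
0.028/0.0278 = 1.007
R_total = 0.13 + 0.09831 + 9.136 + 1.007 + 0.03 = 10.4 m²·K/W
Q = A·ΔT/R = 190 × (20.4 − (-14.2)) / 10.4 = 632 W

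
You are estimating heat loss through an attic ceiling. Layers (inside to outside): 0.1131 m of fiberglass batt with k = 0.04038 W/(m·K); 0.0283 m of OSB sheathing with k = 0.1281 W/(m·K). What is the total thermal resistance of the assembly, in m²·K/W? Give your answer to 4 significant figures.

0.1131/0.04038 = 2.8009
0.0283/0.1281 = 0.22092
R_total = 2.8009 + 0.22092 = 3.0218 m²·K/W

3.022 m²·K/W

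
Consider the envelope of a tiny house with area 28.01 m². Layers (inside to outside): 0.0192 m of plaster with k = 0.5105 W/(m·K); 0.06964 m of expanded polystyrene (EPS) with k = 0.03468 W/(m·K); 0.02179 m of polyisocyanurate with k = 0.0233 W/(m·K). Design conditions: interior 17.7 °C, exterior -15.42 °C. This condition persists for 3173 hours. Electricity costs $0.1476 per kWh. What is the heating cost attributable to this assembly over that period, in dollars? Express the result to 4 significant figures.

145.8 dollars

0.0192/0.5105 = 0.03761
0.06964/0.03468 = 2.0081
0.02179/0.0233 = 0.93519
R_total = 0.03761 + 2.0081 + 0.93519 = 2.9809 m²·K/W
Q = 28.01 × (17.7 − (-15.42)) / 2.9809 = 311.21 W
E = 311.21 W × 3173 h / 1000 = 987.48 kWh
Cost = 987.48 × 0.1476 = $145.75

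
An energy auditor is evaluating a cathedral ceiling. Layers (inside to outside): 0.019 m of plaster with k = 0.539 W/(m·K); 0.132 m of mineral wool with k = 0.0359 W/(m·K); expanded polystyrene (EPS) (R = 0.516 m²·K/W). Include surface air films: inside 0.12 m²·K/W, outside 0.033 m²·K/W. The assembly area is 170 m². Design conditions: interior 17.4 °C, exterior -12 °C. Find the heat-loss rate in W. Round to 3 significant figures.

1140 W

0.019/0.539 = 0.03525
0.132/0.0359 = 3.677
R_total = 0.12 + 0.03525 + 3.677 + 0.516 + 0.033 = 4.381 m²·K/W
Q = A·ΔT/R = 170 × (17.4 − (-12)) / 4.381 = 1141 W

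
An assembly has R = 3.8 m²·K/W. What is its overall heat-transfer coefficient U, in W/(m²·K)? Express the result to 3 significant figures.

U = 1/R = 1/3.8 = 0.2632

0.263 W/(m²·K)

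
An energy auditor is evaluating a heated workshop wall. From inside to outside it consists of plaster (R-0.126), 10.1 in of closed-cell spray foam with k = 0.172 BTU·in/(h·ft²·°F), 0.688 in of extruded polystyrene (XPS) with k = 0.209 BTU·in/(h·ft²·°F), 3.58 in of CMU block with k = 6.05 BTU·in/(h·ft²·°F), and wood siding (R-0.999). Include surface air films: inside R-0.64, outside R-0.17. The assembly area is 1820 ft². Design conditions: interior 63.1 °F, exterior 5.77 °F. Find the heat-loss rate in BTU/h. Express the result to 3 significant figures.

10.1/0.172 = 58.72
0.688/0.209 = 3.292
3.58/6.05 = 0.5917
R_total = 0.64 + 0.126 + 58.72 + 3.292 + 0.5917 + 0.999 + 0.17 = 64.54 ft²·°F·h/BTU
Q = A·ΔT/R = 1820 × (63.1 − 5.77) / 64.54 = 1617 BTU/h

1620 BTU/h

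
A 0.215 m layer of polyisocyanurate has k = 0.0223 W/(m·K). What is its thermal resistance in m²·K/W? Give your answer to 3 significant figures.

R = L/k = 0.215/0.0223 = 9.641 m²·K/W

9.64 m²·K/W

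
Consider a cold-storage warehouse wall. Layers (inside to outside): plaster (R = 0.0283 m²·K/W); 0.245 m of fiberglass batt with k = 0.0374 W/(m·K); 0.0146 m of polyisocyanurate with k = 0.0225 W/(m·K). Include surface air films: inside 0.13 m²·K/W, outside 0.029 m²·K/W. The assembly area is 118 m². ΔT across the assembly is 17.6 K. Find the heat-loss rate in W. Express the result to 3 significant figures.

0.245/0.0374 = 6.551
0.0146/0.0225 = 0.6489
R_total = 0.13 + 0.0283 + 6.551 + 0.6489 + 0.029 = 7.387 m²·K/W
Q = A·ΔT/R = 118 × 17.6 / 7.387 = 281.1 W

281 W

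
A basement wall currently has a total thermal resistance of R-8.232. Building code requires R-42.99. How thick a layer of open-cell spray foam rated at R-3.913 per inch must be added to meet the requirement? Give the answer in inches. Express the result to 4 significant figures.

8.883 in

ΔR = 42.99 − 8.232 = 34.758 ft²·°F·h/BTU
L = ΔR / (R/in) = 34.758/3.913 = 8.8827 in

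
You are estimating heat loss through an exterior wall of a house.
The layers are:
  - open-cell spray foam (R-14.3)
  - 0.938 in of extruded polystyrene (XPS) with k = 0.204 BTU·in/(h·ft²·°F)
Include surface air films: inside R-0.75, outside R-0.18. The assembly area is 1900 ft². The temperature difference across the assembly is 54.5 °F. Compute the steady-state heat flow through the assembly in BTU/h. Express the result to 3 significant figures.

5220 BTU/h

0.938/0.204 = 4.598
R_total = 0.75 + 14.3 + 4.598 + 0.18 = 19.83 ft²·°F·h/BTU
Q = A·ΔT/R = 1900 × 54.5 / 19.83 = 5222 BTU/h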